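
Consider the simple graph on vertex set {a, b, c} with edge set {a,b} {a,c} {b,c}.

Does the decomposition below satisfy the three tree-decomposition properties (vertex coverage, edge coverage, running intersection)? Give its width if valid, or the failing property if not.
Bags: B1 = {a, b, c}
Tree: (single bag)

Vertex coverage: the bags together contain {a, b, c}, the full vertex set. Edge coverage: each edge of G has both endpoints in at least one bag. Running intersection: for every vertex, the bags containing it form a connected subtree. All three properties hold, so this is a valid tree decomposition of width max|bag| − 1 = 2, and hence tw(G) ≤ 2.

Yes; width 2.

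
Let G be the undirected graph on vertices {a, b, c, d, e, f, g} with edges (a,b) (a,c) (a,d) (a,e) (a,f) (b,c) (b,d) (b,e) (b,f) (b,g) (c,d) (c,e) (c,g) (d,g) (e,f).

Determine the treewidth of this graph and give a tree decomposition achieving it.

Treewidth 3.
One optimal decomposition is:
Bags: B1 = {a, b, e, f}  B2 = {a, b, c, e}  B3 = {a, b, c, d}  B4 = {b, c, d, g}
Tree: B1–B2, B2–B3, B3–B4

Each bag holds 4 vertices, so the decomposition has width 3, which upper-bounds the treewidth. For the lower bound, the 4 vertices {b, c, d, g} are pairwise adjacent, and any tree decomposition puts a clique entirely inside one bag — forcing width ≥ 3. Hence tw(G) = 3 exactly.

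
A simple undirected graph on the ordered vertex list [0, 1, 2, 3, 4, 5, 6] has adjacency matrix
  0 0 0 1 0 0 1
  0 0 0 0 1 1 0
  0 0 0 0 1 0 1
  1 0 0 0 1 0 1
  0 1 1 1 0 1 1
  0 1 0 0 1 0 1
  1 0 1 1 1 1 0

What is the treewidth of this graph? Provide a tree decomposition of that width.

Treewidth 2.
Bags: B1 = {3, 4, 6}  B2 = {2, 4, 6}  B3 = {4, 5, 6}  B4 = {1, 4, 5}  B5 = {0, 3, 6}
Tree: B1–B2, B2–B3, B3–B4, B1–B5

Every bag has size at most 3, so the width is 3 − 1 = 2 and tw(G) ≤ 2. For the lower bound, the 3 vertices {0, 3, 6} are pairwise adjacent, and any tree decomposition puts a clique entirely inside one bag — forcing width ≥ 2. Combining the bounds, tw(G) = 2.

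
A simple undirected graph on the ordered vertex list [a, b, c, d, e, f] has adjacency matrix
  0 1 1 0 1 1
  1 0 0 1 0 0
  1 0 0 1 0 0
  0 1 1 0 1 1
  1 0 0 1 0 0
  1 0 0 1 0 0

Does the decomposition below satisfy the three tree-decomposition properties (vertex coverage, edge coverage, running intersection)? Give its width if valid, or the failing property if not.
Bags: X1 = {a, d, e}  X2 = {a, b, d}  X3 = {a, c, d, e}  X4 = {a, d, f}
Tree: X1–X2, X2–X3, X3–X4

No — bags containing vertex e are not connected in the tree.

A tree decomposition must satisfy three properties: every vertex lies in some bag; for every edge, both endpoints lie together in some bag; and for every vertex, the bags containing it form a connected subtree. Here bags containing vertex e are not connected in the tree, so the decomposition is invalid.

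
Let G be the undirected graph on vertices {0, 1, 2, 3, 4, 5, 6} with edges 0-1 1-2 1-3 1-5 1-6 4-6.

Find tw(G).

A width-1 tree decomposition is:
Bags: B1 = {0, 1}  B2 = {1, 6}  B3 = {1, 2}  B4 = {1, 5}  B5 = {1, 3}  B6 = {4, 6}
Tree: B1–B2, B2–B3, B3–B4, B3–B5, B2–B6
The largest bag has 2 vertices, giving width 1; this decomposition certifies tw(G) ≤ 1. Any graph with an edge has treewidth ≥ 1, and G has the edge 0–1. The upper and lower bounds meet at 1, so that is the treewidth.

1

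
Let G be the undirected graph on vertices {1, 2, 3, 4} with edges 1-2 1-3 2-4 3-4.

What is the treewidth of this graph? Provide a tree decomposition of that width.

Treewidth 2.
One optimal decomposition is:
Bags: B1 = {1, 3, 4}  B2 = {1, 2, 4}
Tree: B1–B2

Every bag has size at most 3, so the width is 3 − 1 = 2 and tw(G) ≤ 2. For the lower bound, G contains the cycle 1–3–4–2–1, so G is not a forest; only forests have treewidth ≤ 1, hence tw(G) ≥ 2. The upper and lower bounds meet at 2, so that is the treewidth.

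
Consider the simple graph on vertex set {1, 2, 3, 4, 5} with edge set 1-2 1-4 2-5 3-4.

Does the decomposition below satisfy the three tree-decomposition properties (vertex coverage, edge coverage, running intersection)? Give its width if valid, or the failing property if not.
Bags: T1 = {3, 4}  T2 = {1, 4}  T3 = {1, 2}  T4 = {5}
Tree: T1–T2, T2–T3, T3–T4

A tree decomposition must satisfy three properties: every vertex lies in some bag; for every edge, both endpoints lie together in some bag; and for every vertex, the bags containing it form a connected subtree. Here edge (2,5) lies in no bag, so the decomposition is invalid.

No — edge (2,5) lies in no bag.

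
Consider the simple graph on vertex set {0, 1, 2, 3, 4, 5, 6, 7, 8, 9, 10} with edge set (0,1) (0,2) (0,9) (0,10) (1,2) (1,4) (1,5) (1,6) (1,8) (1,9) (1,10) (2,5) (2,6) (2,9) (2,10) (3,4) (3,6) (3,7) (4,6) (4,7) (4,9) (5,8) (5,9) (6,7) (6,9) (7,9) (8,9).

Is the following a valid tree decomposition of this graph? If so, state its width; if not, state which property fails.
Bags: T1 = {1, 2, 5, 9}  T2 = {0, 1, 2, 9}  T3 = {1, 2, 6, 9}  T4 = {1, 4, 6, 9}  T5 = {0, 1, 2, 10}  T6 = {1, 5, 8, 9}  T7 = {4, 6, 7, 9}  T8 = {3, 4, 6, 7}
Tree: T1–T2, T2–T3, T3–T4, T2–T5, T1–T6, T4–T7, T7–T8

Vertex coverage: the bags together contain {0, 1, 2, 3, 4, 5, 6, 7, 8, 9, 10}, the full vertex set. Edge coverage: each edge of G has both endpoints in at least one bag. Running intersection: for every vertex, the bags containing it form a connected subtree. All three properties hold, so this is a valid tree decomposition of width max|bag| − 1 = 3, and hence tw(G) ≤ 3.

Yes; width 3.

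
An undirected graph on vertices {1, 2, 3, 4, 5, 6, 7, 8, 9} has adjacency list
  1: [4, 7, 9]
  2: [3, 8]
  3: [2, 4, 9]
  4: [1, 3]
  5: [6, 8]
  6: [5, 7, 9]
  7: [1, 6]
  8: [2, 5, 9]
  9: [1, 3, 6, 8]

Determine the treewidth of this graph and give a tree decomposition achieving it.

Treewidth 3.
One optimal decomposition is:
Bags: B1 = {1, 3, 4, 7}  B2 = {1, 3, 7, 9}  B3 = {3, 6, 7, 9}  B4 = {2, 3, 6, 9}  B5 = {2, 6, 8, 9}  B6 = {2, 5, 6, 8}
Tree: B1–B2, B2–B3, B3–B4, B4–B5, B5–B6

Every bag has size at most 4, so the width is 4 − 1 = 3 and tw(G) ≤ 3. For the lower bound: the 4 vertex sets {1,4,7}, {3}, {9}, {2,5,6,8} are disjoint, each induces a connected subgraph, and every pair is joined by at least one edge of G. Contracting each set to a single vertex therefore yields K_{4} as a minor, and since treewidth is minor-monotone, tw(G) ≥ tw(K_{4}) = 3. The upper and lower bounds meet at 3, so that is the treewidth.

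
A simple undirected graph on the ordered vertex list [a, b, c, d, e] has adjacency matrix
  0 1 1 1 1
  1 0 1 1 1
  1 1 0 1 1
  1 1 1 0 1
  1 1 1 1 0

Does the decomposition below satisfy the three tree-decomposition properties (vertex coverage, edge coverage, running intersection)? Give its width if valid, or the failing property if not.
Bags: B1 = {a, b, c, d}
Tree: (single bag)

A tree decomposition must satisfy three properties: every vertex lies in some bag; for every edge, both endpoints lie together in some bag; and for every vertex, the bags containing it form a connected subtree. Here vertex e appears in no bag, so the decomposition is invalid.

No — vertex e appears in no bag.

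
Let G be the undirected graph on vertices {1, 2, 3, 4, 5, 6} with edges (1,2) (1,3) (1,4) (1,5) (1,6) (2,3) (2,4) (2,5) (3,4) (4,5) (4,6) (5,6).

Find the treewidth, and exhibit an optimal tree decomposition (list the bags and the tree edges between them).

Every bag has size at most 4, so the width is 4 − 1 = 3 and tw(G) ≤ 3. Conversely, {1, 2, 3, 4} is a clique of size 4, and the vertices of any clique must share a bag in every tree decomposition; so some bag has ≥ 4 vertices and tw(G) ≥ 3. Combining the bounds, tw(G) = 3.

Treewidth 3.
Bags: B1 = {1, 4, 5, 6}  B2 = {1, 2, 4, 5}  B3 = {1, 2, 3, 4}
Tree: B1–B2, B2–B3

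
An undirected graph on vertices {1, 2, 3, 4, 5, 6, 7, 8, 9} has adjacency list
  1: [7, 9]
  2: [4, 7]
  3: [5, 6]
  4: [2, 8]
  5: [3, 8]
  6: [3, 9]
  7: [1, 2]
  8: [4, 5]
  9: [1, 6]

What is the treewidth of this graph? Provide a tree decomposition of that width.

The largest bag has 3 vertices, giving width 2; this decomposition certifies tw(G) ≤ 2. Since 7–2–4–8–5–3–6–9–1–7 is a cycle in G, G is not acyclic. Forests are exactly the graphs of treewidth ≤ 1, so tw(G) ≥ 2. Therefore the treewidth is 2.

Treewidth 2.
One such decomposition:
Bags: B1 = {2, 4, 7}  B2 = {4, 7, 8}  B3 = {5, 7, 8}  B4 = {3, 5, 7}  B5 = {3, 6, 7}  B6 = {6, 7, 9}  B7 = {1, 7, 9}
Tree: B1–B2, B2–B3, B3–B4, B4–B5, B5–B6, B6–B7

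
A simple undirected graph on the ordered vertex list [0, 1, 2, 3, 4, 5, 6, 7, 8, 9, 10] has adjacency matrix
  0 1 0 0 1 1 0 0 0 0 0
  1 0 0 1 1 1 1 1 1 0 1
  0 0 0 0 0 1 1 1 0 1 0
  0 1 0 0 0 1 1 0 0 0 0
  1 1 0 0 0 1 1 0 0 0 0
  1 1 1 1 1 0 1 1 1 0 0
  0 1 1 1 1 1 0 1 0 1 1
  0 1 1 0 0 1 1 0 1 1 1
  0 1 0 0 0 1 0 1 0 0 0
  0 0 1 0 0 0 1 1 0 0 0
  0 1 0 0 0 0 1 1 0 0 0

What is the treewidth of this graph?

A width-3 tree decomposition is:
Bags: B1 = {1, 3, 5, 6}  B2 = {1, 5, 6, 7}  B3 = {1, 6, 7, 10}  B4 = {1, 4, 5, 6}  B5 = {0, 1, 4, 5}  B6 = {1, 5, 7, 8}  B7 = {2, 5, 6, 7}  B8 = {2, 6, 7, 9}
Tree: B1–B2, B2–B3, B2–B4, B4–B5, B2–B6, B2–B7, B7–B8
The largest bag has 4 vertices, giving width 3; this decomposition certifies tw(G) ≤ 3. For the lower bound, the 4 vertices {1, 6, 7, 10} are pairwise adjacent, and any tree decomposition puts a clique entirely inside one bag — forcing width ≥ 3. Therefore the treewidth is 3.

3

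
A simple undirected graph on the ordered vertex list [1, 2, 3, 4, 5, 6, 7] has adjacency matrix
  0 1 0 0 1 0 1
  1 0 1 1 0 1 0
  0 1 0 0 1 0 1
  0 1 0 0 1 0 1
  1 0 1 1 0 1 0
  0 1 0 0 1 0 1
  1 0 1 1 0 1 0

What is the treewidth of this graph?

A width-3 tree decomposition is:
Bags: B1 = {2, 4, 5, 7}  B2 = {2, 5, 6, 7}  B3 = {2, 3, 5, 7}  B4 = {1, 2, 5, 7}
Tree: B1–B2, B2–B3, B3–B4
Each bag holds 4 vertices, so the decomposition has width 3, which upper-bounds the treewidth. For the lower bound: the 4 vertex sets {4,7}, {2,6}, {5}, {3} are disjoint, each induces a connected subgraph, and every pair is joined by at least one edge of G. Contracting each set to a single vertex therefore yields K_{4} as a minor, and since treewidth is minor-monotone, tw(G) ≥ tw(K_{4}) = 3. Combining the bounds, tw(G) = 3.

3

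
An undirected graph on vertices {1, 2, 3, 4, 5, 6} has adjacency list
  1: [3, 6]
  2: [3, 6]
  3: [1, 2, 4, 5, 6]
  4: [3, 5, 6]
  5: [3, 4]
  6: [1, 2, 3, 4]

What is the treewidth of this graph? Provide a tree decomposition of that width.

Treewidth 2.
One such decomposition:
Bags: B1 = {3, 4, 6}  B2 = {3, 4, 5}  B3 = {1, 3, 6}  B4 = {2, 3, 6}
Tree: B1–B2, B1–B3, B3–B4

Every bag has size at most 3, so the width is 3 − 1 = 2 and tw(G) ≤ 2. Conversely, {3, 4, 5} is a clique of size 3, and the vertices of any clique must share a bag in every tree decomposition; so some bag has ≥ 3 vertices and tw(G) ≥ 2. Combining the bounds, tw(G) = 2.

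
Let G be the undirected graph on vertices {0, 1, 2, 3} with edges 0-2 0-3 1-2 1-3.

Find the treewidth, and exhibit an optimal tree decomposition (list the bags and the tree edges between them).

The largest bag has 3 vertices, giving width 2; this decomposition certifies tw(G) ≤ 2. For the lower bound, G contains the cycle 3–1–2–0–3, so G is not a forest; only forests have treewidth ≤ 1, hence tw(G) ≥ 2. Hence tw(G) = 2 exactly.

Treewidth 2.
One such decomposition:
Bags: B1 = {1, 2, 3}  B2 = {0, 2, 3}
Tree: B1–B2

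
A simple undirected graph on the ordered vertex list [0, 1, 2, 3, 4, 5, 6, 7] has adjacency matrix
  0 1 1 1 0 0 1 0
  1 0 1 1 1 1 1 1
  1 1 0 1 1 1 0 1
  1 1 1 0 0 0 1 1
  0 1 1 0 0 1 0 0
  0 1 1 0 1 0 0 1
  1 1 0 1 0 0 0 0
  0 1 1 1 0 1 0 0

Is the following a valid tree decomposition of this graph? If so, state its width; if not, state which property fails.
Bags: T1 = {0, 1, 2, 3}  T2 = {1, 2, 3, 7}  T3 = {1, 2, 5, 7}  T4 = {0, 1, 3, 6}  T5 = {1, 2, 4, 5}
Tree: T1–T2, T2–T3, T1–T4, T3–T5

Every vertex of G appears in some bag (union = {0, 1, 2, 3, 4, 5, 6, 7}); every edge is covered by a bag; and for each vertex v the set of bags containing v is connected in the bag tree. The decomposition is therefore valid. The largest bag has 4 vertices, so the width is 3.

Yes; width 3.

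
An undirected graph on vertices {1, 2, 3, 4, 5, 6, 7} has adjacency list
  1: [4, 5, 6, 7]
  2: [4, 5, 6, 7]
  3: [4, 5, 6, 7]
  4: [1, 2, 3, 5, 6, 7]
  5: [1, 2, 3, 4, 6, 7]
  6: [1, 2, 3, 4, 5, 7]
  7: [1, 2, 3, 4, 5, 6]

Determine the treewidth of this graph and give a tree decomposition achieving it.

The largest bag has 5 vertices, giving width 4; this decomposition certifies tw(G) ≤ 4. On the other hand G contains the 5-clique {1, 4, 5, 6, 7}. A clique must lie in a single bag of any decomposition, so no decomposition can have width below 4. The upper and lower bounds meet at 4, so that is the treewidth.

Treewidth 4.
One such decomposition:
Bags: B1 = {1, 4, 5, 6, 7}  B2 = {2, 4, 5, 6, 7}  B3 = {3, 4, 5, 6, 7}
Tree: B1–B2, B2–B3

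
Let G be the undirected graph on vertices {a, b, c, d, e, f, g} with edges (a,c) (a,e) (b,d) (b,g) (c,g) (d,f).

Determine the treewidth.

1

A width-1 tree decomposition is:
Bags: B1 = {a, e}  B2 = {a, c}  B3 = {c, g}  B4 = {b, g}  B5 = {b, d}  B6 = {d, f}
Tree: B1–B2, B2–B3, B3–B4, B4–B5, B5–B6
The largest bag has 2 vertices, giving width 1; this decomposition certifies tw(G) ≤ 1. Any graph with an edge has treewidth ≥ 1, and G has the edge e–a. Combining the bounds, tw(G) = 1.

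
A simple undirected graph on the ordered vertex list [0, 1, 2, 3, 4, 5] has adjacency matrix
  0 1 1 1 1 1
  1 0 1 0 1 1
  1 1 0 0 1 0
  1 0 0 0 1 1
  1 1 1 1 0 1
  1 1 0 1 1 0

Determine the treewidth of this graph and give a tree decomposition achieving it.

Treewidth 3.
Bags: B1 = {0, 1, 2, 4}  B2 = {0, 1, 4, 5}  B3 = {0, 3, 4, 5}
Tree: B1–B2, B2–B3

The largest bag has 4 vertices, giving width 3; this decomposition certifies tw(G) ≤ 3. Conversely, {0, 1, 2, 4} is a clique of size 4, and the vertices of any clique must share a bag in every tree decomposition; so some bag has ≥ 4 vertices and tw(G) ≥ 3. Combining the bounds, tw(G) = 3.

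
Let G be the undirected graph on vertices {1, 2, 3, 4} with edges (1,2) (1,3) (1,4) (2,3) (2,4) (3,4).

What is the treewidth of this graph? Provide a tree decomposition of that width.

A single bag containing all 4 vertices is trivially a valid decomposition of width 3. Conversely, {1, 2, 3, 4} is a clique of size 4, and the vertices of any clique must share a bag in every tree decomposition; so some bag has ≥ 4 vertices and tw(G) ≥ 3. The upper and lower bounds meet at 3, so that is the treewidth.

Treewidth 3.
One optimal decomposition is:
Bags: B1 = {1, 2, 3, 4}
Tree: (single bag)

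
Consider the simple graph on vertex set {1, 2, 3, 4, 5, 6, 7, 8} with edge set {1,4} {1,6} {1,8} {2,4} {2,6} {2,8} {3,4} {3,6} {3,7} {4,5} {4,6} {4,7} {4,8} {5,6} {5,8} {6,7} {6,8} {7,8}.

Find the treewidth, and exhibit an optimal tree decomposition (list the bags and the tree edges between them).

Every bag has size at most 4, so the width is 4 − 1 = 3 and tw(G) ≤ 3. On the other hand G contains the 4-clique {1, 4, 6, 8}. A clique must lie in a single bag of any decomposition, so no decomposition can have width below 3. Hence tw(G) = 3 exactly.

Treewidth 3.
One such decomposition:
Bags: B1 = {4, 6, 7, 8}  B2 = {4, 5, 6, 8}  B3 = {2, 4, 6, 8}  B4 = {1, 4, 6, 8}  B5 = {3, 4, 6, 7}
Tree: B1–B2, B2–B3, B3–B4, B1–B5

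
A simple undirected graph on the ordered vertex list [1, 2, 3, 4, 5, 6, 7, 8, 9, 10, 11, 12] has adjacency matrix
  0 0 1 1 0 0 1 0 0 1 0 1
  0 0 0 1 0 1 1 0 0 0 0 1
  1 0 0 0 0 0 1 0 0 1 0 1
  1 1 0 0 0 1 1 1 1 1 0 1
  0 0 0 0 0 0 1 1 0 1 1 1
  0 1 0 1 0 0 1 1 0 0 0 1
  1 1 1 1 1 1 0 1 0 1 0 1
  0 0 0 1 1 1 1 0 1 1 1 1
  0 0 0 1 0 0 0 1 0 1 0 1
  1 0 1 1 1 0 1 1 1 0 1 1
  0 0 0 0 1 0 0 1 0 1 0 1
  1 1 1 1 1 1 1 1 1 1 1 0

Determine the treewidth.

4

A width-4 tree decomposition is:
Bags: B1 = {4, 7, 8, 10, 12}  B2 = {5, 7, 8, 10, 12}  B3 = {1, 4, 7, 10, 12}  B4 = {4, 6, 7, 8, 12}  B5 = {4, 8, 9, 10, 12}  B6 = {2, 4, 6, 7, 12}  B7 = {5, 8, 10, 11, 12}  B8 = {1, 3, 7, 10, 12}
Tree: B1–B2, B1–B3, B1–B4, B1–B5, B4–B6, B2–B7, B3–B8
The largest bag has 5 vertices, giving width 4; this decomposition certifies tw(G) ≤ 4. For the lower bound, the 5 vertices {4, 8, 9, 10, 12} are pairwise adjacent, and any tree decomposition puts a clique entirely inside one bag — forcing width ≥ 4. The upper and lower bounds meet at 4, so that is the treewidth.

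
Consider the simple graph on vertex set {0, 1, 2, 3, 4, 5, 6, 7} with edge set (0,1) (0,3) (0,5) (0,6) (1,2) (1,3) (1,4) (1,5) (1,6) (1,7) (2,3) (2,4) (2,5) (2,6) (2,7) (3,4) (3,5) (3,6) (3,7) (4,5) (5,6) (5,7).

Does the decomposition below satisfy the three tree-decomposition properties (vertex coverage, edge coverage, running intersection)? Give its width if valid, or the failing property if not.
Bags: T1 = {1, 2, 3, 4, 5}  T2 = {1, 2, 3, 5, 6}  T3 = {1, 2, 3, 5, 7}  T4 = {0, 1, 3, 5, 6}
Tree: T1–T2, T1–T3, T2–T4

Yes; width 4.

Checking the three conditions: (i) the bags cover all of {0, 1, 2, 3, 4, 5, 6, 7}; (ii) for each edge, some bag contains both endpoints; (iii) the bags containing any fixed vertex form a subtree. All hold, so the decomposition is valid with width 5 − 1 = 4.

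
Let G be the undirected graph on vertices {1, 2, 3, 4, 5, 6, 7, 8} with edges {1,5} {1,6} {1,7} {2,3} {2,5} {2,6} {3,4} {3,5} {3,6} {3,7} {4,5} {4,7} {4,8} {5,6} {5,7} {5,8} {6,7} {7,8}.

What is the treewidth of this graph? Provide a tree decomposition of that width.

Treewidth 3.
Bags: B1 = {1, 5, 6, 7}  B2 = {3, 5, 6, 7}  B3 = {3, 4, 5, 7}  B4 = {2, 3, 5, 6}  B5 = {4, 5, 7, 8}
Tree: B1–B2, B2–B3, B2–B4, B3–B5

Every bag has size at most 4, so the width is 4 − 1 = 3 and tw(G) ≤ 3. Conversely, {2, 3, 5, 6} is a clique of size 4, and the vertices of any clique must share a bag in every tree decomposition; so some bag has ≥ 4 vertices and tw(G) ≥ 3. The upper and lower bounds meet at 3, so that is the treewidth.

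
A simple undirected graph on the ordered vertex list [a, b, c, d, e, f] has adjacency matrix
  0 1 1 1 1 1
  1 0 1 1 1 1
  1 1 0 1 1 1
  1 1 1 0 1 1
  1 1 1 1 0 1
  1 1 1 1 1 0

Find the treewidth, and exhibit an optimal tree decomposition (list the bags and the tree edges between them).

Treewidth 5.
One optimal decomposition is:
Bags: B1 = {a, b, c, d, e, f}
Tree: (single bag)

A single bag containing all 6 vertices is trivially a valid decomposition of width 5. Conversely, {a, b, c, d, e, f} is a clique of size 6, and the vertices of any clique must share a bag in every tree decomposition; so some bag has ≥ 6 vertices and tw(G) ≥ 5. The upper and lower bounds meet at 5, so that is the treewidth.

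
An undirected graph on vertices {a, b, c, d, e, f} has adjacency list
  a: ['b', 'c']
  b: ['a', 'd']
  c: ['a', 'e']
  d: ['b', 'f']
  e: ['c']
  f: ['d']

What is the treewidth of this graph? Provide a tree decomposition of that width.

The largest bag has 2 vertices, giving width 1; this decomposition certifies tw(G) ≤ 1. Any graph with an edge has treewidth ≥ 1, and G has the edge e–c. Combining the bounds, tw(G) = 1.

Treewidth 1.
One such decomposition:
Bags: B1 = {c, e}  B2 = {a, c}  B3 = {a, b}  B4 = {b, d}  B5 = {d, f}
Tree: B1–B2, B2–B3, B3–B4, B4–B5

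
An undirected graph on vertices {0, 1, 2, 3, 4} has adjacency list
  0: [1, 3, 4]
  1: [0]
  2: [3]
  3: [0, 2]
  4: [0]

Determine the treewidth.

A width-1 tree decomposition is:
Bags: B1 = {0, 1}  B2 = {0, 3}  B3 = {2, 3}  B4 = {0, 4}
Tree: B1–B2, B2–B3, B2–B4
Each bag holds 2 vertices, so the decomposition has width 1, which upper-bounds the treewidth. Any graph with an edge has treewidth ≥ 1, and G has the edge 0–1. Therefore the treewidth is 1.

1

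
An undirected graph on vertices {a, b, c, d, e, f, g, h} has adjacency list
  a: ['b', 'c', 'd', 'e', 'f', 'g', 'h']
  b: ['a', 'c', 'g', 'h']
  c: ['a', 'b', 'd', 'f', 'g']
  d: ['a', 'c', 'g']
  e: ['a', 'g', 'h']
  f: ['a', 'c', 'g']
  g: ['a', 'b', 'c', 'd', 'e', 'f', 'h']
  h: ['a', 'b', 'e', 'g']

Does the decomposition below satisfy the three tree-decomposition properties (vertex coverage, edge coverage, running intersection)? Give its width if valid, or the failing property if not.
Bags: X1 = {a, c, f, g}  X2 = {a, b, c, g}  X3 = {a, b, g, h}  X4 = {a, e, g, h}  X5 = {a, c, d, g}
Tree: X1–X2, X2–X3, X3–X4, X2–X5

Vertex coverage: the bags together contain {a, b, c, d, e, f, g, h}, the full vertex set. Edge coverage: each edge of G has both endpoints in at least one bag. Running intersection: for every vertex, the bags containing it form a connected subtree. All three properties hold, so this is a valid tree decomposition of width max|bag| − 1 = 3, and hence tw(G) ≤ 3.

Yes; width 3.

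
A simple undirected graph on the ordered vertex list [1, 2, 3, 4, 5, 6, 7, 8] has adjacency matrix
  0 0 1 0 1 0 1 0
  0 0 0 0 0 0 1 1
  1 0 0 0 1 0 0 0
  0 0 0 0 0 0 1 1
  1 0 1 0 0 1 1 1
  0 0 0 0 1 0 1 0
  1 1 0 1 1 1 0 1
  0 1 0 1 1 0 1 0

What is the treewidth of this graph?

A width-2 tree decomposition is:
Bags: B1 = {5, 7, 8}  B2 = {1, 5, 7}  B3 = {1, 3, 5}  B4 = {2, 7, 8}  B5 = {5, 6, 7}  B6 = {4, 7, 8}
Tree: B1–B2, B2–B3, B1–B4, B2–B5, B4–B6
The largest bag has 3 vertices, giving width 2; this decomposition certifies tw(G) ≤ 2. On the other hand G contains the 3-clique {1, 3, 5}. A clique must lie in a single bag of any decomposition, so no decomposition can have width below 2. Hence tw(G) = 2 exactly.

2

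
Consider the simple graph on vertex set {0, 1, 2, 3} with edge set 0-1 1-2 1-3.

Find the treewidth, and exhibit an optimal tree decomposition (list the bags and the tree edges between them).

Treewidth 1.
Bags: B1 = {1, 3}  B2 = {1, 2}  B3 = {0, 1}
Tree: B1–B2, B1–B3

Every bag has size at most 2, so the width is 2 − 1 = 1 and tw(G) ≤ 1. Any graph with an edge has treewidth ≥ 1, and G has the edge 1–3. Hence tw(G) = 1 exactly.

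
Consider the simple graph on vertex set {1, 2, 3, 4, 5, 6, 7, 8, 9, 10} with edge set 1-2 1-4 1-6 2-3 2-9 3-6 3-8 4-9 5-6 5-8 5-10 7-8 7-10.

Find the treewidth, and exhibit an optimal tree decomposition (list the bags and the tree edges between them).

The largest bag has 3 vertices, giving width 2; this decomposition certifies tw(G) ≤ 2. The edges 4–9–2–1–4 form a cycle, so G is not a tree and its treewidth is at least 2. Hence tw(G) = 2 exactly.

Treewidth 2.
One optimal decomposition is:
Bags: B1 = {1, 4, 9}  B2 = {1, 2, 9}  B3 = {1, 2, 6}  B4 = {2, 3, 6}  B5 = {3, 5, 6}  B6 = {3, 5, 8}  B7 = {5, 8, 10}  B8 = {7, 8, 10}
Tree: B1–B2, B2–B3, B3–B4, B4–B5, B5–B6, B6–B7, B7–B8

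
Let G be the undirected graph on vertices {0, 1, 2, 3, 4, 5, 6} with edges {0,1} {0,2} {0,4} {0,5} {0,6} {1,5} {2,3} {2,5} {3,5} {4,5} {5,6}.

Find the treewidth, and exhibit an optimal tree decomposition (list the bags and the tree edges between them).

Treewidth 2.
One optimal decomposition is:
Bags: B1 = {0, 5, 6}  B2 = {0, 1, 5}  B3 = {0, 2, 5}  B4 = {0, 4, 5}  B5 = {2, 3, 5}
Tree: B1–B2, B1–B3, B1–B4, B3–B5

The largest bag has 3 vertices, giving width 2; this decomposition certifies tw(G) ≤ 2. For the lower bound, the 3 vertices {0, 1, 5} are pairwise adjacent, and any tree decomposition puts a clique entirely inside one bag — forcing width ≥ 2. The upper and lower bounds meet at 2, so that is the treewidth.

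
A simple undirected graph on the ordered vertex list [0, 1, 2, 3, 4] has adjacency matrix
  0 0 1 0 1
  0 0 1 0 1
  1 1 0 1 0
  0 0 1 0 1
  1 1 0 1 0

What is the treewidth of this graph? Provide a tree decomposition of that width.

Each bag holds 3 vertices, so the decomposition has width 2, which upper-bounds the treewidth. The edges 2–1–4–0–2 form a cycle, so G is not a tree and its treewidth is at least 2. The upper and lower bounds meet at 2, so that is the treewidth.

Treewidth 2.
One such decomposition:
Bags: B1 = {1, 2, 4}  B2 = {0, 2, 4}  B3 = {2, 3, 4}
Tree: B1–B2, B2–B3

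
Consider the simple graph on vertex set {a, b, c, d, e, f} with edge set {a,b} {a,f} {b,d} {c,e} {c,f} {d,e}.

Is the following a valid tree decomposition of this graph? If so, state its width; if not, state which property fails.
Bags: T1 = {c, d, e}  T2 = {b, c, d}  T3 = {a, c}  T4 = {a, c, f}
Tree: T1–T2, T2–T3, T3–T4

A tree decomposition must satisfy three properties: every vertex lies in some bag; for every edge, both endpoints lie together in some bag; and for every vertex, the bags containing it form a connected subtree. Here edge (b,a) lies in no bag, so the decomposition is invalid.

No — edge (b,a) lies in no bag.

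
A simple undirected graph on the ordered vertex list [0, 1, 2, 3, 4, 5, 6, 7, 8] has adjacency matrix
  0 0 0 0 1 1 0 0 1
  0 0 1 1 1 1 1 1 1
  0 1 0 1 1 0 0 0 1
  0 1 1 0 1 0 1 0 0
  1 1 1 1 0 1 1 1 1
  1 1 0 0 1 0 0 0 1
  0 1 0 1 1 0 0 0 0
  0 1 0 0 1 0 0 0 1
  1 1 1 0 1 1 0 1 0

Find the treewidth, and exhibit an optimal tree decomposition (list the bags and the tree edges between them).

The largest bag has 4 vertices, giving width 3; this decomposition certifies tw(G) ≤ 3. On the other hand G contains the 4-clique {0, 4, 5, 8}. A clique must lie in a single bag of any decomposition, so no decomposition can have width below 3. Therefore the treewidth is 3.

Treewidth 3.
One optimal decomposition is:
Bags: B1 = {1, 2, 4, 8}  B2 = {1, 4, 5, 8}  B3 = {0, 4, 5, 8}  B4 = {1, 2, 3, 4}  B5 = {1, 4, 7, 8}  B6 = {1, 3, 4, 6}
Tree: B1–B2, B2–B3, B1–B4, B2–B5, B4–B6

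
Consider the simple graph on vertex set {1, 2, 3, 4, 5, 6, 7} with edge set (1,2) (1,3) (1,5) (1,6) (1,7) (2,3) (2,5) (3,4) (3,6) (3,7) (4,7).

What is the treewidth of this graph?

2

A width-2 tree decomposition is:
Bags: B1 = {1, 3, 7}  B2 = {1, 2, 3}  B3 = {3, 4, 7}  B4 = {1, 3, 6}  B5 = {1, 2, 5}
Tree: B1–B2, B1–B3, B2–B4, B2–B5
Each bag holds 3 vertices, so the decomposition has width 2, which upper-bounds the treewidth. On the other hand G contains the 3-clique {1, 2, 3}. A clique must lie in a single bag of any decomposition, so no decomposition can have width below 2. Therefore the treewidth is 2.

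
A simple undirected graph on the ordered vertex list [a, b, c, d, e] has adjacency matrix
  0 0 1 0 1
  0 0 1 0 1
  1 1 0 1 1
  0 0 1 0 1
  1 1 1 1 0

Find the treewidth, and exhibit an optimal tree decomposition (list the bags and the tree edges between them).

Treewidth 2.
One optimal decomposition is:
Bags: B1 = {c, d, e}  B2 = {a, c, e}  B3 = {b, c, e}
Tree: B1–B2, B1–B3

Every bag has size at most 3, so the width is 3 − 1 = 2 and tw(G) ≤ 2. For the lower bound, the 3 vertices {c, d, e} are pairwise adjacent, and any tree decomposition puts a clique entirely inside one bag — forcing width ≥ 2. Hence tw(G) = 2 exactly.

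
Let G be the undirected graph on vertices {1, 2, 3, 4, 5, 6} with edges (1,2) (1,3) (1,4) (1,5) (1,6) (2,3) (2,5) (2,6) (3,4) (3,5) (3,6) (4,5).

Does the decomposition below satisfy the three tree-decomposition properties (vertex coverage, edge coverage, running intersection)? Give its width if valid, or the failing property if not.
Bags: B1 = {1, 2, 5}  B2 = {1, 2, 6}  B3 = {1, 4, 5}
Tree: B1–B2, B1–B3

No — vertex 3 appears in no bag.

A tree decomposition must satisfy three properties: every vertex lies in some bag; for every edge, both endpoints lie together in some bag; and for every vertex, the bags containing it form a connected subtree. Here vertex 3 appears in no bag, so the decomposition is invalid.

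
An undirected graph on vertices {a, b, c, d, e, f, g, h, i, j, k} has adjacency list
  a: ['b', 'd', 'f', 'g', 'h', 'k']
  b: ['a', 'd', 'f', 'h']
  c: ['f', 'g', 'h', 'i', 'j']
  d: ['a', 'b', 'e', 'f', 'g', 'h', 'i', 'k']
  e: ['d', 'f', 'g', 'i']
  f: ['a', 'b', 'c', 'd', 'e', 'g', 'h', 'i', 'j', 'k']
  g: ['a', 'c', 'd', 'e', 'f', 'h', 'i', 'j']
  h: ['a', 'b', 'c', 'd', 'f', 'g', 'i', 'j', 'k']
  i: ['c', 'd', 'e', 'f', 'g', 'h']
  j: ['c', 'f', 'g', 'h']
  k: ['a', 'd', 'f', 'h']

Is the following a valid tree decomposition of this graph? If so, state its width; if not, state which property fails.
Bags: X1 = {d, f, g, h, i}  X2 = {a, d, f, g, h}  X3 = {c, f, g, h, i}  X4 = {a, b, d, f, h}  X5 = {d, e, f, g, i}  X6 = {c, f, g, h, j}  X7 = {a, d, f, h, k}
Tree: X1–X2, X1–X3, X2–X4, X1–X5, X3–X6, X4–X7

Checking the three conditions: (i) the bags cover all of {a, b, c, d, e, f, g, h, i, j, k}; (ii) for each edge, some bag contains both endpoints; (iii) the bags containing any fixed vertex form a subtree. All hold, so the decomposition is valid with width 5 − 1 = 4.

Yes; width 4.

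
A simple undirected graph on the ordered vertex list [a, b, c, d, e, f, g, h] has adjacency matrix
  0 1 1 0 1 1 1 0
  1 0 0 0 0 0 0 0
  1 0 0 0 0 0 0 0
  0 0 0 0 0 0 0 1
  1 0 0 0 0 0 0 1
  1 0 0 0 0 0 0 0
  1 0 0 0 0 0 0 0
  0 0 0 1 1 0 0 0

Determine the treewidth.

A width-1 tree decomposition is:
Bags: B1 = {a, e}  B2 = {e, h}  B3 = {a, g}  B4 = {a, f}  B5 = {a, b}  B6 = {a, c}  B7 = {d, h}
Tree: B1–B2, B1–B3, B1–B4, B3–B5, B5–B6, B2–B7
Every bag has size at most 2, so the width is 2 − 1 = 1 and tw(G) ≤ 1. Any graph with an edge has treewidth ≥ 1, and G has the edge a–e. Hence tw(G) = 1 exactly.

1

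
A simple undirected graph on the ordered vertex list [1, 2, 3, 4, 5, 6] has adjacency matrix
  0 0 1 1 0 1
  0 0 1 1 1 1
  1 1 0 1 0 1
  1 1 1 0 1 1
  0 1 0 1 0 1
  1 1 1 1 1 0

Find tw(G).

3

A width-3 tree decomposition is:
Bags: B1 = {1, 3, 4, 6}  B2 = {2, 3, 4, 6}  B3 = {2, 4, 5, 6}
Tree: B1–B2, B2–B3
The largest bag has 4 vertices, giving width 3; this decomposition certifies tw(G) ≤ 3. On the other hand G contains the 4-clique {1, 3, 4, 6}. A clique must lie in a single bag of any decomposition, so no decomposition can have width below 3. Hence tw(G) = 3 exactly.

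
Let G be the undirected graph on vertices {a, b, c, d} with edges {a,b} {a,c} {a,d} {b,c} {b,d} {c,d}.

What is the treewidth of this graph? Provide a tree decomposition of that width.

Treewidth 3.
Bags: B1 = {a, b, c, d}
Tree: (single bag)

With just one bag of size 4, the width is 4 − 1 = 3, so tw(G) ≤ 3. On the other hand G contains the 4-clique {a, b, c, d}. A clique must lie in a single bag of any decomposition, so no decomposition can have width below 3. Combining the bounds, tw(G) = 3.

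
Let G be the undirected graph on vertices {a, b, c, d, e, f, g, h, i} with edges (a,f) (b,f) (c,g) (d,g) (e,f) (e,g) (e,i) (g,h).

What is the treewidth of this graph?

1

A width-1 tree decomposition is:
Bags: B1 = {a, f}  B2 = {e, f}  B3 = {e, g}  B4 = {c, g}  B5 = {d, g}  B6 = {e, i}  B7 = {b, f}  B8 = {g, h}
Tree: B1–B2, B2–B3, B3–B4, B3–B5, B3–B6, B1–B7, B5–B8
Each bag holds 2 vertices, so the decomposition has width 1, which upper-bounds the treewidth. Any graph with an edge has treewidth ≥ 1, and G has the edge a–f. Hence tw(G) = 1 exactly.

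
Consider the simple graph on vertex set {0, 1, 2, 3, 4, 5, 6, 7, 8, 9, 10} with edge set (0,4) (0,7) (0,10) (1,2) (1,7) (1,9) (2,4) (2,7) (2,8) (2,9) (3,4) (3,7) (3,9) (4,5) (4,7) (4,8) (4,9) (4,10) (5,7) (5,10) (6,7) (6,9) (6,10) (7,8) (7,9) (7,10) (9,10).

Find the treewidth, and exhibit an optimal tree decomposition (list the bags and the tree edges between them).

Treewidth 3.
One such decomposition:
Bags: B1 = {4, 7, 9, 10}  B2 = {0, 4, 7, 10}  B3 = {3, 4, 7, 9}  B4 = {4, 5, 7, 10}  B5 = {2, 4, 7, 9}  B6 = {1, 2, 7, 9}  B7 = {2, 4, 7, 8}  B8 = {6, 7, 9, 10}
Tree: B1–B2, B1–B3, B1–B4, B1–B5, B5–B6, B5–B7, B1–B8

Every bag has size at most 4, so the width is 4 − 1 = 3 and tw(G) ≤ 3. On the other hand G contains the 4-clique {1, 2, 7, 9}. A clique must lie in a single bag of any decomposition, so no decomposition can have width below 3. Hence tw(G) = 3 exactly.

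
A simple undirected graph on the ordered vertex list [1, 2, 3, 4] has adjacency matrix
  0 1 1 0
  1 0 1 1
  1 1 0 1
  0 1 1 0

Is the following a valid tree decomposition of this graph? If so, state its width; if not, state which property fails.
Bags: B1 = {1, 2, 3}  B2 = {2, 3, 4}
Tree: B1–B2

Vertex coverage: the bags together contain {1, 2, 3, 4}, the full vertex set. Edge coverage: each edge of G has both endpoints in at least one bag. Running intersection: for every vertex, the bags containing it form a connected subtree. All three properties hold, so this is a valid tree decomposition of width max|bag| − 1 = 2, and hence tw(G) ≤ 2.

Yes; width 2.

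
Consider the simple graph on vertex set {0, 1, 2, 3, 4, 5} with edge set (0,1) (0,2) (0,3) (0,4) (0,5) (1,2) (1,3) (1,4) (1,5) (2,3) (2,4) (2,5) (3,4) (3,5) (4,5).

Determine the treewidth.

5

A width-5 tree decomposition is:
Bags: B1 = {0, 1, 2, 3, 4, 5}
Tree: (single bag)
A single bag containing all 6 vertices is trivially a valid decomposition of width 5. For the lower bound, the 6 vertices {0, 1, 2, 3, 4, 5} are pairwise adjacent, and any tree decomposition puts a clique entirely inside one bag — forcing width ≥ 5. Hence tw(G) = 5 exactly.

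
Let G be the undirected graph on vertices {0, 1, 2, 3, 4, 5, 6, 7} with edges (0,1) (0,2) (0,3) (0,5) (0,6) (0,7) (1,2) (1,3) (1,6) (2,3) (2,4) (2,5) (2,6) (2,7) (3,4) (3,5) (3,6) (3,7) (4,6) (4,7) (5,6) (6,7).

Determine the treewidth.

4

A width-4 tree decomposition is:
Bags: B1 = {0, 2, 3, 6, 7}  B2 = {2, 3, 4, 6, 7}  B3 = {0, 1, 2, 3, 6}  B4 = {0, 2, 3, 5, 6}
Tree: B1–B2, B1–B3, B1–B4
The largest bag has 5 vertices, giving width 4; this decomposition certifies tw(G) ≤ 4. On the other hand G contains the 5-clique {0, 1, 2, 3, 6}. A clique must lie in a single bag of any decomposition, so no decomposition can have width below 4. Hence tw(G) = 4 exactly.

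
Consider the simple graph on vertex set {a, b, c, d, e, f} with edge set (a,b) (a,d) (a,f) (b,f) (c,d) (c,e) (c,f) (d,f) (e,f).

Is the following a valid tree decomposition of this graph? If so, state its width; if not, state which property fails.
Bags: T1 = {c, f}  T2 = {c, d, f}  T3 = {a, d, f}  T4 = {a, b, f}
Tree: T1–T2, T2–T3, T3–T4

A tree decomposition must satisfy three properties: every vertex lies in some bag; for every edge, both endpoints lie together in some bag; and for every vertex, the bags containing it form a connected subtree. Here vertex e appears in no bag, so the decomposition is invalid.

No — vertex e appears in no bag.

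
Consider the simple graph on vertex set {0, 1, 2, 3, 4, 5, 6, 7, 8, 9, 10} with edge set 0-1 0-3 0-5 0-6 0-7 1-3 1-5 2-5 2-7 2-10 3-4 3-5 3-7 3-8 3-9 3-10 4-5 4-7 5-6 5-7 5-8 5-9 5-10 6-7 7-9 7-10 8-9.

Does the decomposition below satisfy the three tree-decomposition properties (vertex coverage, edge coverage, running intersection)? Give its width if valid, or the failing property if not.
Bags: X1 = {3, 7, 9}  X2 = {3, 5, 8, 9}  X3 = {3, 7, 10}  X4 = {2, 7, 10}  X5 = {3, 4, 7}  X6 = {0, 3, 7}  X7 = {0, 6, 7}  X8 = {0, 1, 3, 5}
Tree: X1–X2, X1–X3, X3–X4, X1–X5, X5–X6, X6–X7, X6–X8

A tree decomposition must satisfy three properties: every vertex lies in some bag; for every edge, both endpoints lie together in some bag; and for every vertex, the bags containing it form a connected subtree. Here edge (5,7) lies in no bag, so the decomposition is invalid.

No — edge (5,7) lies in no bag.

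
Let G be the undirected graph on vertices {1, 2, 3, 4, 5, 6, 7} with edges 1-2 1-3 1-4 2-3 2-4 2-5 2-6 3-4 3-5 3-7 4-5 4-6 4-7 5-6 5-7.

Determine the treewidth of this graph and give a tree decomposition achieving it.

The largest bag has 4 vertices, giving width 3; this decomposition certifies tw(G) ≤ 3. On the other hand G contains the 4-clique {1, 2, 3, 4}. A clique must lie in a single bag of any decomposition, so no decomposition can have width below 3. Therefore the treewidth is 3.

Treewidth 3.
Bags: B1 = {2, 3, 4, 5}  B2 = {2, 4, 5, 6}  B3 = {3, 4, 5, 7}  B4 = {1, 2, 3, 4}
Tree: B1–B2, B1–B3, B1–B4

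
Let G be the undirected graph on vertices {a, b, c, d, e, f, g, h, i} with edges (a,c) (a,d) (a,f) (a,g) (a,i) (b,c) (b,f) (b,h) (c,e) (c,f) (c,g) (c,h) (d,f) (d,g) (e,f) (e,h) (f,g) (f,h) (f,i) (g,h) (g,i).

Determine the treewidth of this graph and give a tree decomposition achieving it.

Treewidth 3.
One optimal decomposition is:
Bags: B1 = {a, c, f, g}  B2 = {c, f, g, h}  B3 = {b, c, f, h}  B4 = {a, d, f, g}  B5 = {c, e, f, h}  B6 = {a, f, g, i}
Tree: B1–B2, B2–B3, B1–B4, B2–B5, B1–B6

The largest bag has 4 vertices, giving width 3; this decomposition certifies tw(G) ≤ 3. On the other hand G contains the 4-clique {c, f, g, h}. A clique must lie in a single bag of any decomposition, so no decomposition can have width below 3. Therefore the treewidth is 3.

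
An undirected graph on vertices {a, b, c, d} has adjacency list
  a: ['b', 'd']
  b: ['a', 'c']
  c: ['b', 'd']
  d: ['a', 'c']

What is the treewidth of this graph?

2

A width-2 tree decomposition is:
Bags: B1 = {a, b, d}  B2 = {b, c, d}
Tree: B1–B2
The largest bag has 3 vertices, giving width 2; this decomposition certifies tw(G) ≤ 2. The edges b–a–d–c–b form a cycle, so G is not a tree and its treewidth is at least 2. The upper and lower bounds meet at 2, so that is the treewidth.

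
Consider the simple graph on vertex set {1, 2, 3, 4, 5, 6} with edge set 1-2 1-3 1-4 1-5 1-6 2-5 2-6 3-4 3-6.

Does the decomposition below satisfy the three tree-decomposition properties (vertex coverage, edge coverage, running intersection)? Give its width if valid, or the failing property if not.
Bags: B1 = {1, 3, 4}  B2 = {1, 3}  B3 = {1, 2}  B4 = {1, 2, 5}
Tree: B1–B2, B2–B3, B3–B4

A tree decomposition must satisfy three properties: every vertex lies in some bag; for every edge, both endpoints lie together in some bag; and for every vertex, the bags containing it form a connected subtree. Here vertex 6 appears in no bag, so the decomposition is invalid.

No — vertex 6 appears in no bag.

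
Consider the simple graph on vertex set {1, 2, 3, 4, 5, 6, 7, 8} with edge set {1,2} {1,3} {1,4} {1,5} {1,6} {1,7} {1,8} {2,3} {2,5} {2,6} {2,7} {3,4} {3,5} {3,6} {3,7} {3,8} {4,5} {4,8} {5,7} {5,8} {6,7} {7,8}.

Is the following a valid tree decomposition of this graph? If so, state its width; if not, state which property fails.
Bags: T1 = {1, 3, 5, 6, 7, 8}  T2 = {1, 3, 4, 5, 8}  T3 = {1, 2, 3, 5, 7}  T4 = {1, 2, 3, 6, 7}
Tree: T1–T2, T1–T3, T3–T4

No — bags containing vertex 6 are not connected in the tree.

A tree decomposition must satisfy three properties: every vertex lies in some bag; for every edge, both endpoints lie together in some bag; and for every vertex, the bags containing it form a connected subtree. Here bags containing vertex 6 are not connected in the tree, so the decomposition is invalid.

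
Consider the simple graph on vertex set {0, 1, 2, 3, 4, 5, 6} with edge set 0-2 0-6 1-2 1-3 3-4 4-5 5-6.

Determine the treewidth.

2

A width-2 tree decomposition is:
Bags: B1 = {3, 4, 5}  B2 = {1, 3, 5}  B3 = {1, 2, 5}  B4 = {0, 2, 5}  B5 = {0, 5, 6}
Tree: B1–B2, B2–B3, B3–B4, B4–B5
Each bag holds 3 vertices, so the decomposition has width 2, which upper-bounds the treewidth. The edges 5–4–3–1–2–0–6–5 form a cycle, so G is not a tree and its treewidth is at least 2. Hence tw(G) = 2 exactly.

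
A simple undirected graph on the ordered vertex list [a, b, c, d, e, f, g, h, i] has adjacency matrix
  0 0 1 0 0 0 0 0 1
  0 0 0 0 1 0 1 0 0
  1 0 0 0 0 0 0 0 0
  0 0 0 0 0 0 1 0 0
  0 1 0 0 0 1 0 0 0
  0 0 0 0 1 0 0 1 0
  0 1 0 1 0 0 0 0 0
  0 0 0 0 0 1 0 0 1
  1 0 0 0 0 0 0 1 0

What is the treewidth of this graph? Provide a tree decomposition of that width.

Treewidth 1.
Bags: B1 = {d, g}  B2 = {b, g}  B3 = {b, e}  B4 = {e, f}  B5 = {f, h}  B6 = {h, i}  B7 = {a, i}  B8 = {a, c}
Tree: B1–B2, B2–B3, B3–B4, B4–B5, B5–B6, B6–B7, B7–B8

The largest bag has 2 vertices, giving width 1; this decomposition certifies tw(G) ≤ 1. Since G has at least one edge (e.g. d–g), it is not an edgeless graph, so tw(G) ≥ 1. Hence tw(G) = 1 exactly.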